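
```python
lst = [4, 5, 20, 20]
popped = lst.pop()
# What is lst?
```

[4, 5, 20]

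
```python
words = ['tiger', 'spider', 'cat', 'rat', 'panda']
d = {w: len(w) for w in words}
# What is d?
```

{'tiger': 5, 'spider': 6, 'cat': 3, 'rat': 3, 'panda': 5}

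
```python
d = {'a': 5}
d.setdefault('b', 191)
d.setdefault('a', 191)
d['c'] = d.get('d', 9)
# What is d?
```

After line 1: d = {'a': 5}
After line 2 (setdefault adds 'b'=191): d = {'a': 5, 'b': 191}
After line 3 (setdefault 'a' no-op, already exists): d = {'a': 5, 'b': 191}
After line 4 (get('d', 9) returns default since 'd' not in d): d = {'a': 5, 'b': 191, 'c': 9}

{'a': 5, 'b': 191, 'c': 9}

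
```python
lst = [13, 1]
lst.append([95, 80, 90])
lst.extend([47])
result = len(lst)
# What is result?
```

After line 1: lst = [13, 1]
After line 2 (append adds [95, 80, 90] as single element): lst = [13, 1, [95, 80, 90]]
After line 3 (extend unpacks [47], adds 47): lst = [13, 1, [95, 80, 90], 47]
After line 4: result = len(lst) = 4

4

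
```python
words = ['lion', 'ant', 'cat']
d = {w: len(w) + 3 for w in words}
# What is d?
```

{'lion': 7, 'ant': 6, 'cat': 6}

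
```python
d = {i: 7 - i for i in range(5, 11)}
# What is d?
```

{5: 2, 6: 1, 7: 0, 8: -1, 9: -2, 10: -3}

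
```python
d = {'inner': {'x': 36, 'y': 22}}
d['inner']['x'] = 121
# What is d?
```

After line 1: d = {'inner': {'x': 36, 'y': 22}}
After line 2 (inner x overwritten): d = {'inner': {'x': 121, 'y': 22}}

{'inner': {'x': 121, 'y': 22}}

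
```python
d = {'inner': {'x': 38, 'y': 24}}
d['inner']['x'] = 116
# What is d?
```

After line 1: d = {'inner': {'x': 38, 'y': 24}}
After line 2 (inner x overwritten): d = {'inner': {'x': 116, 'y': 24}}

{'inner': {'x': 116, 'y': 24}}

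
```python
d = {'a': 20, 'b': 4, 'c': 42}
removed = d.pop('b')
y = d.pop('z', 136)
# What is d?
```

After line 1: d = {'a': 20, 'b': 4, 'c': 42}
After line 2 (pop 'b' returns 4): d = {'a': 20, 'c': 42}, removed = 4
After line 3 (pop 'z' missing, returns default 136): d = {'a': 20, 'c': 42}, y = 136

{'a': 20, 'c': 42}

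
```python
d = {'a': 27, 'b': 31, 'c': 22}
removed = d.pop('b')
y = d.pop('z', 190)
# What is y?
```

After line 1: d = {'a': 27, 'b': 31, 'c': 22}
After line 2 (pop 'b' returns 31): d = {'a': 27, 'c': 22}, removed = 31
After line 3 (pop 'z' missing, returns default 190): d = {'a': 27, 'c': 22}, y = 190

190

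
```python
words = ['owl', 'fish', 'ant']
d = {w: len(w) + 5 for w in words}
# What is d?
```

{'owl': 8, 'fish': 9, 'ant': 8}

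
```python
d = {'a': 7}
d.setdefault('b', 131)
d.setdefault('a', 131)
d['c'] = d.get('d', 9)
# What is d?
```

After line 1: d = {'a': 7}
After line 2 (setdefault adds 'b'=131): d = {'a': 7, 'b': 131}
After line 3 (setdefault 'a' no-op, already exists): d = {'a': 7, 'b': 131}
After line 4 (get('d', 9) returns default since 'd' not in d): d = {'a': 7, 'b': 131, 'c': 9}

{'a': 7, 'b': 131, 'c': 9}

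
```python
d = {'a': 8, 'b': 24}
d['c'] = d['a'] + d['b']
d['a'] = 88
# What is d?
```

After line 1: d = {'a': 8, 'b': 24}
After line 2 (d['c'] = 8 + 24): d = {'a': 8, 'b': 24, 'c': 32}
After line 3: d = {'a': 88, 'b': 24, 'c': 32}

{'a': 88, 'b': 24, 'c': 32}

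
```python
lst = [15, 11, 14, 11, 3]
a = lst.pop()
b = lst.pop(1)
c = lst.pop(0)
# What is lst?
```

After line 1: lst = [15, 11, 14, 11, 3]
After line 2 (pop() -> a = 3): lst = [15, 11, 14, 11]
After line 3 (pop(1) -> b = 11): lst = [15, 14, 11]
After line 4 (pop(0) -> c = 15): lst = [14, 11]

[14, 11]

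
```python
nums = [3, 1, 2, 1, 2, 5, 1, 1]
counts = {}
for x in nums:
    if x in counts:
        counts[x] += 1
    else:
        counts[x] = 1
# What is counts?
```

Initial: counts = {}, nums = [3, 1, 2, 1, 2, 5, 1, 1]
See 3: counts = {3: 1}
See 1: counts = {3: 1, 1: 1}
See 2: counts = {3: 1, 1: 1, 2: 1}
See 1: counts = {3: 1, 1: 2, 2: 1}
See 2: counts = {3: 1, 1: 2, 2: 2}
See 5: counts = {3: 1, 1: 2, 2: 2, 5: 1}
See 1: counts = {3: 1, 1: 3, 2: 2, 5: 1}
See 1: counts = {3: 1, 1: 4, 2: 2, 5: 1}

{3: 1, 1: 4, 2: 2, 5: 1}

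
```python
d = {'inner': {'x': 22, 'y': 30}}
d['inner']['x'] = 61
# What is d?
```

After line 1: d = {'inner': {'x': 22, 'y': 30}}
After line 2 (inner x overwritten): d = {'inner': {'x': 61, 'y': 30}}

{'inner': {'x': 61, 'y': 30}}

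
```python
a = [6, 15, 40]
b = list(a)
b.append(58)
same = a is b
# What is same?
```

After line 1: a = [6, 15, 40]
After line 2 (b = list(a) is a shallow copy, new object): a = [6, 15, 40], b = [6, 15, 40]
After line 3 (append only mutates b): a = [6, 15, 40], b = [6, 15, 40, 58]
After line 4 (same = a is b; different objects -> False): same = False

False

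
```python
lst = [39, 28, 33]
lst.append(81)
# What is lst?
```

[39, 28, 33, 81]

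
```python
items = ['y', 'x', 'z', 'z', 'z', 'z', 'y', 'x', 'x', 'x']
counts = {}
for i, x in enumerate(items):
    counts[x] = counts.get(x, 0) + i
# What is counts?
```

Initial: counts = {}, items = ['y', 'x', 'z', 'z', 'z', 'z', 'y', 'x', 'x', 'x']
i=0, x='y': counts = {'y': 0}
i=1, x='x': counts = {'y': 0, 'x': 1}
i=2, x='z': counts = {'y': 0, 'x': 1, 'z': 2}
i=3, x='z': counts = {'y': 0, 'x': 1, 'z': 5}
i=4, x='z': counts = {'y': 0, 'x': 1, 'z': 9}
i=5, x='z': counts = {'y': 0, 'x': 1, 'z': 14}
i=6, x='y': counts = {'y': 6, 'x': 1, 'z': 14}
i=7, x='x': counts = {'y': 6, 'x': 8, 'z': 14}
i=8, x='x': counts = {'y': 6, 'x': 16, 'z': 14}
i=9, x='x': counts = {'y': 6, 'x': 25, 'z': 14}

{'y': 6, 'x': 25, 'z': 14}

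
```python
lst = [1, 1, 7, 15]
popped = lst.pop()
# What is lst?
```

[1, 1, 7]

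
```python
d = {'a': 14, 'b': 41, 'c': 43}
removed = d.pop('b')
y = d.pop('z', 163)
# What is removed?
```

After line 1: d = {'a': 14, 'b': 41, 'c': 43}
After line 2 (pop 'b' returns 41): d = {'a': 14, 'c': 43}, removed = 41
After line 3 (pop 'z' missing, returns default 163): d = {'a': 14, 'c': 43}, y = 163

41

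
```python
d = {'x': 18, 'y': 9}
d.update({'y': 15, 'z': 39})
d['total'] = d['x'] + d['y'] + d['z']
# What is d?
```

After line 1: d = {'x': 18, 'y': 9}
After line 2 (y overwritten, z added): d = {'x': 18, 'y': 15, 'z': 39}
After line 3 (total = 18 + 15 + 39 = 72): d = {'x': 18, 'y': 15, 'z': 39, 'total': 72}

{'x': 18, 'y': 15, 'z': 39, 'total': 72}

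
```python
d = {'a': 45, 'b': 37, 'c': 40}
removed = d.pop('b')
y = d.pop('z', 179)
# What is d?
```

After line 1: d = {'a': 45, 'b': 37, 'c': 40}
After line 2 (pop 'b' returns 37): d = {'a': 45, 'c': 40}, removed = 37
After line 3 (pop 'z' missing, returns default 179): d = {'a': 45, 'c': 40}, y = 179

{'a': 45, 'c': 40}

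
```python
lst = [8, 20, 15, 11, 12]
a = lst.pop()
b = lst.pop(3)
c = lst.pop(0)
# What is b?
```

After line 1: lst = [8, 20, 15, 11, 12]
After line 2 (pop() -> a = 12): lst = [8, 20, 15, 11]
After line 3 (pop(3) -> b = 11): lst = [8, 20, 15]
After line 4 (pop(0) -> c = 8): lst = [20, 15]

11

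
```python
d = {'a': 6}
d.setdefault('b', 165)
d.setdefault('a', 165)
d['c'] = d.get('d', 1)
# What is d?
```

After line 1: d = {'a': 6}
After line 2 (setdefault adds 'b'=165): d = {'a': 6, 'b': 165}
After line 3 (setdefault 'a' no-op, already exists): d = {'a': 6, 'b': 165}
After line 4 (get('d', 1) returns default since 'd' not in d): d = {'a': 6, 'b': 165, 'c': 1}

{'a': 6, 'b': 165, 'c': 1}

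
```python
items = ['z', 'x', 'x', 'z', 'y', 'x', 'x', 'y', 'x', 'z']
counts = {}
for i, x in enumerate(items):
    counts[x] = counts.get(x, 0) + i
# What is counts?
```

Initial: counts = {}, items = ['z', 'x', 'x', 'z', 'y', 'x', 'x', 'y', 'x', 'z']
i=0, x='z': counts = {'z': 0}
i=1, x='x': counts = {'z': 0, 'x': 1}
i=2, x='x': counts = {'z': 0, 'x': 3}
i=3, x='z': counts = {'z': 3, 'x': 3}
i=4, x='y': counts = {'z': 3, 'x': 3, 'y': 4}
i=5, x='x': counts = {'z': 3, 'x': 8, 'y': 4}
i=6, x='x': counts = {'z': 3, 'x': 14, 'y': 4}
i=7, x='y': counts = {'z': 3, 'x': 14, 'y': 11}
i=8, x='x': counts = {'z': 3, 'x': 22, 'y': 11}
i=9, x='z': counts = {'z': 12, 'x': 22, 'y': 11}

{'z': 12, 'x': 22, 'y': 11}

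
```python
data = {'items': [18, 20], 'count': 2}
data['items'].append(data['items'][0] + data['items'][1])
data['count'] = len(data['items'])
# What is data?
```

After line 1: data = {'items': [18, 20], 'count': 2}
After line 2 (append 18 + 20 = 38): data = {'items': [18, 20, 38], 'count': 2}
After line 3 (count = len(items) = 3): data = {'items': [18, 20, 38], 'count': 3}

{'items': [18, 20, 38], 'count': 3}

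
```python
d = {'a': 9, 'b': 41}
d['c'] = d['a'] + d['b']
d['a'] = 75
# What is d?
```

After line 1: d = {'a': 9, 'b': 41}
After line 2 (d['c'] = 9 + 41): d = {'a': 9, 'b': 41, 'c': 50}
After line 3: d = {'a': 75, 'b': 41, 'c': 50}

{'a': 75, 'b': 41, 'c': 50}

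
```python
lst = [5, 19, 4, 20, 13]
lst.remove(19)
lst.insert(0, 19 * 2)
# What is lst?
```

After line 1: lst = [5, 19, 4, 20, 13]
After line 2 (remove first 19): lst = [5, 4, 20, 13]
After line 3 (insert 38 at index 0): lst = [38, 5, 4, 20, 13]

[38, 5, 4, 20, 13]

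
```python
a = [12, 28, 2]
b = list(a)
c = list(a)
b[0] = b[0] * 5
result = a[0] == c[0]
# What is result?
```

After line 1: a = [12, 28, 2]
After line 2 (b = list(a), copy): a = [12, 28, 2], b = [12, 28, 2]
After line 3 (c = list(a) is a copy, new object): c = [12, 28, 2]
After line 4 (b[0] = 12 * 5 = 60; only b mutates (copy)): a = [12, 28, 2], b = [60, 28, 2], c = [12, 28, 2]
After line 5 (a[0] = 12, c[0] = 12; result = True)

True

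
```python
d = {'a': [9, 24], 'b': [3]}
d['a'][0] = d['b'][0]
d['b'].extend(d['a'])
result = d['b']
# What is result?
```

After line 1: d = {'a': [9, 24], 'b': [3]}
After line 2 (a[0] = b[0] = 3): d = {'a': [3, 24], 'b': [3]}
After line 3 (b.extend(a) appends [3, 24]): d = {'a': [3, 24], 'b': [3, 3, 24]}
After line 4: result = d['b'] = [3, 3, 24]

[3, 3, 24]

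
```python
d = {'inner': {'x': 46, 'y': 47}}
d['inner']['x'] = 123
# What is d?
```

After line 1: d = {'inner': {'x': 46, 'y': 47}}
After line 2 (inner x overwritten): d = {'inner': {'x': 123, 'y': 47}}

{'inner': {'x': 123, 'y': 47}}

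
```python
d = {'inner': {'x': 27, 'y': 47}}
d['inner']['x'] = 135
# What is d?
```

After line 1: d = {'inner': {'x': 27, 'y': 47}}
After line 2 (inner x overwritten): d = {'inner': {'x': 135, 'y': 47}}

{'inner': {'x': 135, 'y': 47}}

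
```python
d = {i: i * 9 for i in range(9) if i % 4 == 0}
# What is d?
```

{0: 0, 4: 36, 8: 72}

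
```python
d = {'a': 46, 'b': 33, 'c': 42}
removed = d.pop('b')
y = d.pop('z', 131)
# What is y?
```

After line 1: d = {'a': 46, 'b': 33, 'c': 42}
After line 2 (pop 'b' returns 33): d = {'a': 46, 'c': 42}, removed = 33
After line 3 (pop 'z' missing, returns default 131): d = {'a': 46, 'c': 42}, y = 131

131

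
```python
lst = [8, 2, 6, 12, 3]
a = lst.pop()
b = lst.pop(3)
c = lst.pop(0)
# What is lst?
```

After line 1: lst = [8, 2, 6, 12, 3]
After line 2 (pop() -> a = 3): lst = [8, 2, 6, 12]
After line 3 (pop(3) -> b = 12): lst = [8, 2, 6]
After line 4 (pop(0) -> c = 8): lst = [2, 6]

[2, 6]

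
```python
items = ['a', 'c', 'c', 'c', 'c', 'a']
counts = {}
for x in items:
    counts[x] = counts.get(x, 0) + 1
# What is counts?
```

Initial: counts = {}, items = ['a', 'c', 'c', 'c', 'c', 'a']
See 'a': counts = {'a': 1}
See 'c': counts = {'a': 1, 'c': 1}
See 'c': counts = {'a': 1, 'c': 2}
See 'c': counts = {'a': 1, 'c': 3}
See 'c': counts = {'a': 1, 'c': 4}
See 'a': counts = {'a': 2, 'c': 4}

{'a': 2, 'c': 4}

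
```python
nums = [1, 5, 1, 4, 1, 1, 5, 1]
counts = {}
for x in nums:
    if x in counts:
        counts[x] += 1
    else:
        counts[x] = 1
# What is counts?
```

Initial: counts = {}, nums = [1, 5, 1, 4, 1, 1, 5, 1]
See 1: counts = {1: 1}
See 5: counts = {1: 1, 5: 1}
See 1: counts = {1: 2, 5: 1}
See 4: counts = {1: 2, 5: 1, 4: 1}
See 1: counts = {1: 3, 5: 1, 4: 1}
See 1: counts = {1: 4, 5: 1, 4: 1}
See 5: counts = {1: 4, 5: 2, 4: 1}
See 1: counts = {1: 5, 5: 2, 4: 1}

{1: 5, 5: 2, 4: 1}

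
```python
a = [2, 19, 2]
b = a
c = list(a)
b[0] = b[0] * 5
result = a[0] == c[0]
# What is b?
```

After line 1: a = [2, 19, 2]
After line 2 (b = a, alias): a = [2, 19, 2], b = [2, 19, 2]
After line 3 (c = list(a) is a copy, new object): c = [2, 19, 2]
After line 4 (b[0] = 2 * 5 = 10; mutates shared a/b): a = b = [10, 19, 2], c = [2, 19, 2]
After line 5 (a[0] = 10, c[0] = 2; result = False)

[10, 19, 2]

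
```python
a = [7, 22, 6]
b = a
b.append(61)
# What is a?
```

After line 1: a = [7, 22, 6]
After line 2 (b = a is an alias, same object): a = [7, 22, 6], b = [7, 22, 6]
After line 3 (b.append mutates the shared list): a = [7, 22, 6, 61], b = [7, 22, 6, 61]

[7, 22, 6, 61]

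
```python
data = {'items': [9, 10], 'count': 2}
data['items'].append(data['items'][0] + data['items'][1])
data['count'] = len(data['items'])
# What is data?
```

After line 1: data = {'items': [9, 10], 'count': 2}
After line 2 (append 9 + 10 = 19): data = {'items': [9, 10, 19], 'count': 2}
After line 3 (count = len(items) = 3): data = {'items': [9, 10, 19], 'count': 3}

{'items': [9, 10, 19], 'count': 3}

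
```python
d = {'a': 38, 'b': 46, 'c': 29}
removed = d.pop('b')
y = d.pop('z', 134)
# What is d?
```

After line 1: d = {'a': 38, 'b': 46, 'c': 29}
After line 2 (pop 'b' returns 46): d = {'a': 38, 'c': 29}, removed = 46
After line 3 (pop 'z' missing, returns default 134): d = {'a': 38, 'c': 29}, y = 134

{'a': 38, 'c': 29}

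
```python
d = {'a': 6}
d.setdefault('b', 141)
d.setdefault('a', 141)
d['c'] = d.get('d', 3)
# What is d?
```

After line 1: d = {'a': 6}
After line 2 (setdefault adds 'b'=141): d = {'a': 6, 'b': 141}
After line 3 (setdefault 'a' no-op, already exists): d = {'a': 6, 'b': 141}
After line 4 (get('d', 3) returns default since 'd' not in d): d = {'a': 6, 'b': 141, 'c': 3}

{'a': 6, 'b': 141, 'c': 3}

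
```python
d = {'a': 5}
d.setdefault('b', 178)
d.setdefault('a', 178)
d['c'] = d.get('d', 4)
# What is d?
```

After line 1: d = {'a': 5}
After line 2 (setdefault adds 'b'=178): d = {'a': 5, 'b': 178}
After line 3 (setdefault 'a' no-op, already exists): d = {'a': 5, 'b': 178}
After line 4 (get('d', 4) returns default since 'd' not in d): d = {'a': 5, 'b': 178, 'c': 4}

{'a': 5, 'b': 178, 'c': 4}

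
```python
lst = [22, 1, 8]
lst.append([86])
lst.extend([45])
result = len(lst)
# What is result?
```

After line 1: lst = [22, 1, 8]
After line 2 (append adds [86] as single element): lst = [22, 1, 8, [86]]
After line 3 (extend unpacks [45], adds 45): lst = [22, 1, 8, [86], 45]
After line 4: result = len(lst) = 5

5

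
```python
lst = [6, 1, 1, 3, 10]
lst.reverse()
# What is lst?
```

[10, 3, 1, 1, 6]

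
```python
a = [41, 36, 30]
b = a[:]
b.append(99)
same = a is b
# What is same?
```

After line 1: a = [41, 36, 30]
After line 2 (b = a[:] is a shallow copy, new object): a = [41, 36, 30], b = [41, 36, 30]
After line 3 (append only mutates b): a = [41, 36, 30], b = [41, 36, 30, 99]
After line 4 (same = a is b; different objects -> False): same = False

False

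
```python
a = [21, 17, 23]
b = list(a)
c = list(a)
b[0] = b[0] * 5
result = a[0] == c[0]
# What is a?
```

After line 1: a = [21, 17, 23]
After line 2 (b = list(a), copy): a = [21, 17, 23], b = [21, 17, 23]
After line 3 (c = list(a) is a copy, new object): c = [21, 17, 23]
After line 4 (b[0] = 21 * 5 = 105; only b mutates (copy)): a = [21, 17, 23], b = [105, 17, 23], c = [21, 17, 23]
After line 5 (a[0] = 21, c[0] = 21; result = True)

[21, 17, 23]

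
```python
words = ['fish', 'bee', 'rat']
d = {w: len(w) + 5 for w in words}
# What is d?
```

{'fish': 9, 'bee': 8, 'rat': 8}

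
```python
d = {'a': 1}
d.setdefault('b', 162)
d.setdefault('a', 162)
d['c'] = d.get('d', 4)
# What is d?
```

After line 1: d = {'a': 1}
After line 2 (setdefault adds 'b'=162): d = {'a': 1, 'b': 162}
After line 3 (setdefault 'a' no-op, already exists): d = {'a': 1, 'b': 162}
After line 4 (get('d', 4) returns default since 'd' not in d): d = {'a': 1, 'b': 162, 'c': 4}

{'a': 1, 'b': 162, 'c': 4}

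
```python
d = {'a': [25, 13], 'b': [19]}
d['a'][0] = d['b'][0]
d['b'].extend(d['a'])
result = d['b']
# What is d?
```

After line 1: d = {'a': [25, 13], 'b': [19]}
After line 2 (a[0] = b[0] = 19): d = {'a': [19, 13], 'b': [19]}
After line 3 (b.extend(a) appends [19, 13]): d = {'a': [19, 13], 'b': [19, 19, 13]}
After line 4: result = d['b'] = [19, 19, 13]

{'a': [19, 13], 'b': [19, 19, 13]}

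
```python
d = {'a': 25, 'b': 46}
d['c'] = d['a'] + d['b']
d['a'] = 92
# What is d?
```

After line 1: d = {'a': 25, 'b': 46}
After line 2 (d['c'] = 25 + 46): d = {'a': 25, 'b': 46, 'c': 71}
After line 3: d = {'a': 92, 'b': 46, 'c': 71}

{'a': 92, 'b': 46, 'c': 71}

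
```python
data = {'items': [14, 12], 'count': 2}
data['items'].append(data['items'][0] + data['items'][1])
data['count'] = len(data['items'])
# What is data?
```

After line 1: data = {'items': [14, 12], 'count': 2}
After line 2 (append 14 + 12 = 26): data = {'items': [14, 12, 26], 'count': 2}
After line 3 (count = len(items) = 3): data = {'items': [14, 12, 26], 'count': 3}

{'items': [14, 12, 26], 'count': 3}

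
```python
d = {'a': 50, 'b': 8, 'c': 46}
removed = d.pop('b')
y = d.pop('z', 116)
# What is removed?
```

After line 1: d = {'a': 50, 'b': 8, 'c': 46}
After line 2 (pop 'b' returns 8): d = {'a': 50, 'c': 46}, removed = 8
After line 3 (pop 'z' missing, returns default 116): d = {'a': 50, 'c': 46}, y = 116

8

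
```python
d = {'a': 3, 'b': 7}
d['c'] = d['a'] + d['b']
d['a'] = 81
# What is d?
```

After line 1: d = {'a': 3, 'b': 7}
After line 2 (d['c'] = 3 + 7): d = {'a': 3, 'b': 7, 'c': 10}
After line 3: d = {'a': 81, 'b': 7, 'c': 10}

{'a': 81, 'b': 7, 'c': 10}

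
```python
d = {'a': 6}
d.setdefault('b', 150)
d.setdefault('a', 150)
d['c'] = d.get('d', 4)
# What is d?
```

After line 1: d = {'a': 6}
After line 2 (setdefault adds 'b'=150): d = {'a': 6, 'b': 150}
After line 3 (setdefault 'a' no-op, already exists): d = {'a': 6, 'b': 150}
After line 4 (get('d', 4) returns default since 'd' not in d): d = {'a': 6, 'b': 150, 'c': 4}

{'a': 6, 'b': 150, 'c': 4}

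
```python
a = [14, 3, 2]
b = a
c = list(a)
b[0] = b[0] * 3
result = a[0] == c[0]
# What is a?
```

After line 1: a = [14, 3, 2]
After line 2 (b = a, alias): a = [14, 3, 2], b = [14, 3, 2]
After line 3 (c = list(a) is a copy, new object): c = [14, 3, 2]
After line 4 (b[0] = 14 * 3 = 42; mutates shared a/b): a = b = [42, 3, 2], c = [14, 3, 2]
After line 5 (a[0] = 42, c[0] = 14; result = False)

[42, 3, 2]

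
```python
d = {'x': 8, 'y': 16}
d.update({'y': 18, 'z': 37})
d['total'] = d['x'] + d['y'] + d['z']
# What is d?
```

After line 1: d = {'x': 8, 'y': 16}
After line 2 (y overwritten, z added): d = {'x': 8, 'y': 18, 'z': 37}
After line 3 (total = 8 + 18 + 37 = 63): d = {'x': 8, 'y': 18, 'z': 37, 'total': 63}

{'x': 8, 'y': 18, 'z': 37, 'total': 63}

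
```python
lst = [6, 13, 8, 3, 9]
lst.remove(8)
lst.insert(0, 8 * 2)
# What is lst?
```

After line 1: lst = [6, 13, 8, 3, 9]
After line 2 (remove first 8): lst = [6, 13, 3, 9]
After line 3 (insert 16 at index 0): lst = [16, 6, 13, 3, 9]

[16, 6, 13, 3, 9]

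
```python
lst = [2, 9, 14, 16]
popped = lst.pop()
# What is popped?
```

16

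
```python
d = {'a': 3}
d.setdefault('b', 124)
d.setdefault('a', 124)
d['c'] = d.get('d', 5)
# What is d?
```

After line 1: d = {'a': 3}
After line 2 (setdefault adds 'b'=124): d = {'a': 3, 'b': 124}
After line 3 (setdefault 'a' no-op, already exists): d = {'a': 3, 'b': 124}
After line 4 (get('d', 5) returns default since 'd' not in d): d = {'a': 3, 'b': 124, 'c': 5}

{'a': 3, 'b': 124, 'c': 5}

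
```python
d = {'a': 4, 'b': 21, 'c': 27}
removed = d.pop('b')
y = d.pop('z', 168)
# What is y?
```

After line 1: d = {'a': 4, 'b': 21, 'c': 27}
After line 2 (pop 'b' returns 21): d = {'a': 4, 'c': 27}, removed = 21
After line 3 (pop 'z' missing, returns default 168): d = {'a': 4, 'c': 27}, y = 168

168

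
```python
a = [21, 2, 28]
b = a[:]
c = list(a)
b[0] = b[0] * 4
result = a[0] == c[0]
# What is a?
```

After line 1: a = [21, 2, 28]
After line 2 (b = a[:], copy): a = [21, 2, 28], b = [21, 2, 28]
After line 3 (c = list(a) is a copy, new object): c = [21, 2, 28]
After line 4 (b[0] = 21 * 4 = 84; only b mutates (copy)): a = [21, 2, 28], b = [84, 2, 28], c = [21, 2, 28]
After line 5 (a[0] = 21, c[0] = 21; result = True)

[21, 2, 28]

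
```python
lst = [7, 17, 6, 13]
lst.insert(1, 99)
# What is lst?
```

[7, 99, 17, 6, 13]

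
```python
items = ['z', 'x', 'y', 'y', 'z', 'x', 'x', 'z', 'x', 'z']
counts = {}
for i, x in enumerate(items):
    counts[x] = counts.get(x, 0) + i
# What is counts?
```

Initial: counts = {}, items = ['z', 'x', 'y', 'y', 'z', 'x', 'x', 'z', 'x', 'z']
i=0, x='z': counts = {'z': 0}
i=1, x='x': counts = {'z': 0, 'x': 1}
i=2, x='y': counts = {'z': 0, 'x': 1, 'y': 2}
i=3, x='y': counts = {'z': 0, 'x': 1, 'y': 5}
i=4, x='z': counts = {'z': 4, 'x': 1, 'y': 5}
i=5, x='x': counts = {'z': 4, 'x': 6, 'y': 5}
i=6, x='x': counts = {'z': 4, 'x': 12, 'y': 5}
i=7, x='z': counts = {'z': 11, 'x': 12, 'y': 5}
i=8, x='x': counts = {'z': 11, 'x': 20, 'y': 5}
i=9, x='z': counts = {'z': 20, 'x': 20, 'y': 5}

{'z': 20, 'x': 20, 'y': 5}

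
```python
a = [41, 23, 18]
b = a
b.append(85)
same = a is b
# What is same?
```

After line 1: a = [41, 23, 18]
After line 2 (b = a is an alias, same object): a = [41, 23, 18], b = [41, 23, 18]
After line 3 (b.append mutates the shared list): a = [41, 23, 18, 85], b = [41, 23, 18, 85]
After line 4 (same = a is b; same object -> True): same = True

True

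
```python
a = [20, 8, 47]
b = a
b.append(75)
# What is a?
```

After line 1: a = [20, 8, 47]
After line 2 (b = a is an alias, same object): a = [20, 8, 47], b = [20, 8, 47]
After line 3 (b.append mutates the shared list): a = [20, 8, 47, 75], b = [20, 8, 47, 75]

[20, 8, 47, 75]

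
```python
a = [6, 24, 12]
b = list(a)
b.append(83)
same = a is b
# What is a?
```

After line 1: a = [6, 24, 12]
After line 2 (b = list(a) is a shallow copy, new object): a = [6, 24, 12], b = [6, 24, 12]
After line 3 (append only mutates b): a = [6, 24, 12], b = [6, 24, 12, 83]
After line 4 (same = a is b; different objects -> False): same = False

[6, 24, 12]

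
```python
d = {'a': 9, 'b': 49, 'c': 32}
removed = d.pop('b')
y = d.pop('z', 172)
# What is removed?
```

After line 1: d = {'a': 9, 'b': 49, 'c': 32}
After line 2 (pop 'b' returns 49): d = {'a': 9, 'c': 32}, removed = 49
After line 3 (pop 'z' missing, returns default 172): d = {'a': 9, 'c': 32}, y = 172

49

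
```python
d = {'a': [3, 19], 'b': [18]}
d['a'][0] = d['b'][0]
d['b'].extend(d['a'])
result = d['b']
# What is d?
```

After line 1: d = {'a': [3, 19], 'b': [18]}
After line 2 (a[0] = b[0] = 18): d = {'a': [18, 19], 'b': [18]}
After line 3 (b.extend(a) appends [18, 19]): d = {'a': [18, 19], 'b': [18, 18, 19]}
After line 4: result = d['b'] = [18, 18, 19]

{'a': [18, 19], 'b': [18, 18, 19]}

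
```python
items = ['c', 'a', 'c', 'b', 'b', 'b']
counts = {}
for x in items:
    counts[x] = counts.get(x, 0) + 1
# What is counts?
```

Initial: counts = {}, items = ['c', 'a', 'c', 'b', 'b', 'b']
See 'c': counts = {'c': 1}
See 'a': counts = {'c': 1, 'a': 1}
See 'c': counts = {'c': 2, 'a': 1}
See 'b': counts = {'c': 2, 'a': 1, 'b': 1}
See 'b': counts = {'c': 2, 'a': 1, 'b': 2}
See 'b': counts = {'c': 2, 'a': 1, 'b': 3}

{'c': 2, 'a': 1, 'b': 3}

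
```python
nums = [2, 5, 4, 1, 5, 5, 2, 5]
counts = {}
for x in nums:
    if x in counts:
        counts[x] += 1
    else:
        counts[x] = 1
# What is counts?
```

Initial: counts = {}, nums = [2, 5, 4, 1, 5, 5, 2, 5]
See 2: counts = {2: 1}
See 5: counts = {2: 1, 5: 1}
See 4: counts = {2: 1, 5: 1, 4: 1}
See 1: counts = {2: 1, 5: 1, 4: 1, 1: 1}
See 5: counts = {2: 1, 5: 2, 4: 1, 1: 1}
See 5: counts = {2: 1, 5: 3, 4: 1, 1: 1}
See 2: counts = {2: 2, 5: 3, 4: 1, 1: 1}
See 5: counts = {2: 2, 5: 4, 4: 1, 1: 1}

{2: 2, 5: 4, 4: 1, 1: 1}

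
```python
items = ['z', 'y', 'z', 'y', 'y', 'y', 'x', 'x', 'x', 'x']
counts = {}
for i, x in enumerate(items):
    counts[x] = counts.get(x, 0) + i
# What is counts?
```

Initial: counts = {}, items = ['z', 'y', 'z', 'y', 'y', 'y', 'x', 'x', 'x', 'x']
i=0, x='z': counts = {'z': 0}
i=1, x='y': counts = {'z': 0, 'y': 1}
i=2, x='z': counts = {'z': 2, 'y': 1}
i=3, x='y': counts = {'z': 2, 'y': 4}
i=4, x='y': counts = {'z': 2, 'y': 8}
i=5, x='y': counts = {'z': 2, 'y': 13}
i=6, x='x': counts = {'z': 2, 'y': 13, 'x': 6}
i=7, x='x': counts = {'z': 2, 'y': 13, 'x': 13}
i=8, x='x': counts = {'z': 2, 'y': 13, 'x': 21}
i=9, x='x': counts = {'z': 2, 'y': 13, 'x': 30}

{'z': 2, 'y': 13, 'x': 30}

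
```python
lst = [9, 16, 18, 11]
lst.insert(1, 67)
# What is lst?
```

[9, 67, 16, 18, 11]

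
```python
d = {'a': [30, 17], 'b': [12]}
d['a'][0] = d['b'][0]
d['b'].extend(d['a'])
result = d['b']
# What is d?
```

After line 1: d = {'a': [30, 17], 'b': [12]}
After line 2 (a[0] = b[0] = 12): d = {'a': [12, 17], 'b': [12]}
After line 3 (b.extend(a) appends [12, 17]): d = {'a': [12, 17], 'b': [12, 12, 17]}
After line 4: result = d['b'] = [12, 12, 17]

{'a': [12, 17], 'b': [12, 12, 17]}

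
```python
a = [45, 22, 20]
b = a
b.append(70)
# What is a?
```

After line 1: a = [45, 22, 20]
After line 2 (b = a is an alias, same object): a = [45, 22, 20], b = [45, 22, 20]
After line 3 (b.append mutates the shared list): a = [45, 22, 20, 70], b = [45, 22, 20, 70]

[45, 22, 20, 70]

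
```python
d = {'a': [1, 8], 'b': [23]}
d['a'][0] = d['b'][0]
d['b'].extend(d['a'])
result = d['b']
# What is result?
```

After line 1: d = {'a': [1, 8], 'b': [23]}
After line 2 (a[0] = b[0] = 23): d = {'a': [23, 8], 'b': [23]}
After line 3 (b.extend(a) appends [23, 8]): d = {'a': [23, 8], 'b': [23, 23, 8]}
After line 4: result = d['b'] = [23, 23, 8]

[23, 23, 8]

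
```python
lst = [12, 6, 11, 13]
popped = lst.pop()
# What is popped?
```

13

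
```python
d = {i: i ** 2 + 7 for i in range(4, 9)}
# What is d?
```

{4: 23, 5: 32, 6: 43, 7: 56, 8: 71}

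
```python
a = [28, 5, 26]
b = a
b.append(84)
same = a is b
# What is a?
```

After line 1: a = [28, 5, 26]
After line 2 (b = a is an alias, same object): a = [28, 5, 26], b = [28, 5, 26]
After line 3 (b.append mutates the shared list): a = [28, 5, 26, 84], b = [28, 5, 26, 84]
After line 4 (same = a is b; same object -> True): same = True

[28, 5, 26, 84]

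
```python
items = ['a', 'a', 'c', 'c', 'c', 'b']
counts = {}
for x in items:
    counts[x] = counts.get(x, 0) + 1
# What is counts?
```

Initial: counts = {}, items = ['a', 'a', 'c', 'c', 'c', 'b']
See 'a': counts = {'a': 1}
See 'a': counts = {'a': 2}
See 'c': counts = {'a': 2, 'c': 1}
See 'c': counts = {'a': 2, 'c': 2}
See 'c': counts = {'a': 2, 'c': 3}
See 'b': counts = {'a': 2, 'c': 3, 'b': 1}

{'a': 2, 'c': 3, 'b': 1}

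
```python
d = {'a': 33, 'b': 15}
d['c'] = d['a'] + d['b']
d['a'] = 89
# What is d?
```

After line 1: d = {'a': 33, 'b': 15}
After line 2 (d['c'] = 33 + 15): d = {'a': 33, 'b': 15, 'c': 48}
After line 3: d = {'a': 89, 'b': 15, 'c': 48}

{'a': 89, 'b': 15, 'c': 48}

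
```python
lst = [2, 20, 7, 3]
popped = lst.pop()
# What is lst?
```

[2, 20, 7]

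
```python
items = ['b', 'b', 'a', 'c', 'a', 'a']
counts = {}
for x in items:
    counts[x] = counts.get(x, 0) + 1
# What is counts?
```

Initial: counts = {}, items = ['b', 'b', 'a', 'c', 'a', 'a']
See 'b': counts = {'b': 1}
See 'b': counts = {'b': 2}
See 'a': counts = {'b': 2, 'a': 1}
See 'c': counts = {'b': 2, 'a': 1, 'c': 1}
See 'a': counts = {'b': 2, 'a': 2, 'c': 1}
See 'a': counts = {'b': 2, 'a': 3, 'c': 1}

{'b': 2, 'a': 3, 'c': 1}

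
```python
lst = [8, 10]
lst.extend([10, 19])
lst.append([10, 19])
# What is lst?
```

After line 1: lst = [8, 10]
After line 2 (extend unpacks [10, 19]): lst = [8, 10, 10, 19]
After line 3 (append adds [10, 19] as single element): lst = [8, 10, 10, 19, [10, 19]]

[8, 10, 10, 19, [10, 19]]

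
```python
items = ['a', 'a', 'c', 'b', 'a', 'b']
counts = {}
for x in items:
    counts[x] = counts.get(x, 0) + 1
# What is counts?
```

Initial: counts = {}, items = ['a', 'a', 'c', 'b', 'a', 'b']
See 'a': counts = {'a': 1}
See 'a': counts = {'a': 2}
See 'c': counts = {'a': 2, 'c': 1}
See 'b': counts = {'a': 2, 'c': 1, 'b': 1}
See 'a': counts = {'a': 3, 'c': 1, 'b': 1}
See 'b': counts = {'a': 3, 'c': 1, 'b': 2}

{'a': 3, 'c': 1, 'b': 2}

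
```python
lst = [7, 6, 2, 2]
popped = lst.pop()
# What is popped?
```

2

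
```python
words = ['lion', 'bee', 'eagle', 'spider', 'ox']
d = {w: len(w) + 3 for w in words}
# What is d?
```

{'lion': 7, 'bee': 6, 'eagle': 8, 'spider': 9, 'ox': 5}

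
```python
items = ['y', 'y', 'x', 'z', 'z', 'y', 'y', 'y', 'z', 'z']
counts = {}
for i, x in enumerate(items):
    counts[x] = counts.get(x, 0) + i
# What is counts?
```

Initial: counts = {}, items = ['y', 'y', 'x', 'z', 'z', 'y', 'y', 'y', 'z', 'z']
i=0, x='y': counts = {'y': 0}
i=1, x='y': counts = {'y': 1}
i=2, x='x': counts = {'y': 1, 'x': 2}
i=3, x='z': counts = {'y': 1, 'x': 2, 'z': 3}
i=4, x='z': counts = {'y': 1, 'x': 2, 'z': 7}
i=5, x='y': counts = {'y': 6, 'x': 2, 'z': 7}
i=6, x='y': counts = {'y': 12, 'x': 2, 'z': 7}
i=7, x='y': counts = {'y': 19, 'x': 2, 'z': 7}
i=8, x='z': counts = {'y': 19, 'x': 2, 'z': 15}
i=9, x='z': counts = {'y': 19, 'x': 2, 'z': 24}

{'y': 19, 'x': 2, 'z': 24}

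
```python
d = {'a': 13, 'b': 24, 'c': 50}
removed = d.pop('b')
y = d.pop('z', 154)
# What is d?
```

After line 1: d = {'a': 13, 'b': 24, 'c': 50}
After line 2 (pop 'b' returns 24): d = {'a': 13, 'c': 50}, removed = 24
After line 3 (pop 'z' missing, returns default 154): d = {'a': 13, 'c': 50}, y = 154

{'a': 13, 'c': 50}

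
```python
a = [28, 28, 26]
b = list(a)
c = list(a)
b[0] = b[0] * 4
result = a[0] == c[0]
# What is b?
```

After line 1: a = [28, 28, 26]
After line 2 (b = list(a), copy): a = [28, 28, 26], b = [28, 28, 26]
After line 3 (c = list(a) is a copy, new object): c = [28, 28, 26]
After line 4 (b[0] = 28 * 4 = 112; only b mutates (copy)): a = [28, 28, 26], b = [112, 28, 26], c = [28, 28, 26]
After line 5 (a[0] = 28, c[0] = 28; result = True)

[112, 28, 26]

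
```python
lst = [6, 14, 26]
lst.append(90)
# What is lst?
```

[6, 14, 26, 90]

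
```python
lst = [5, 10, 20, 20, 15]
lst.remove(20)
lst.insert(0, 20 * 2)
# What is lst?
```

After line 1: lst = [5, 10, 20, 20, 15]
After line 2 (remove first 20): lst = [5, 10, 20, 15]
After line 3 (insert 40 at index 0): lst = [40, 5, 10, 20, 15]

[40, 5, 10, 20, 15]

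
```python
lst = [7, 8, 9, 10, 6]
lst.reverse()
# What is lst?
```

[6, 10, 9, 8, 7]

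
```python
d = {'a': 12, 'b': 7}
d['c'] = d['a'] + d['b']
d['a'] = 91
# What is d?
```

After line 1: d = {'a': 12, 'b': 7}
After line 2 (d['c'] = 12 + 7): d = {'a': 12, 'b': 7, 'c': 19}
After line 3: d = {'a': 91, 'b': 7, 'c': 19}

{'a': 91, 'b': 7, 'c': 19}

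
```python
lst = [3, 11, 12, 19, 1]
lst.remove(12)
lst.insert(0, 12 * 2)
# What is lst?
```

After line 1: lst = [3, 11, 12, 19, 1]
After line 2 (remove first 12): lst = [3, 11, 19, 1]
After line 3 (insert 24 at index 0): lst = [24, 3, 11, 19, 1]

[24, 3, 11, 19, 1]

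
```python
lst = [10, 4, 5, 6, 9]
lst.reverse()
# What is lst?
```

[9, 6, 5, 4, 10]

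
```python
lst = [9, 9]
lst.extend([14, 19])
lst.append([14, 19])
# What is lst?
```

After line 1: lst = [9, 9]
After line 2 (extend unpacks [14, 19]): lst = [9, 9, 14, 19]
After line 3 (append adds [14, 19] as single element): lst = [9, 9, 14, 19, [14, 19]]

[9, 9, 14, 19, [14, 19]]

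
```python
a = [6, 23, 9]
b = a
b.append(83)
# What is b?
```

After line 1: a = [6, 23, 9]
After line 2 (b = a is an alias, same object): a = [6, 23, 9], b = [6, 23, 9]
After line 3 (b.append mutates the shared list): a = [6, 23, 9, 83], b = [6, 23, 9, 83]

[6, 23, 9, 83]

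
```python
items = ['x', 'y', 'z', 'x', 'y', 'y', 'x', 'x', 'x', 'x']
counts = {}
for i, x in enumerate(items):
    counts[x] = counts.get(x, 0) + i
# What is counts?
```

Initial: counts = {}, items = ['x', 'y', 'z', 'x', 'y', 'y', 'x', 'x', 'x', 'x']
i=0, x='x': counts = {'x': 0}
i=1, x='y': counts = {'x': 0, 'y': 1}
i=2, x='z': counts = {'x': 0, 'y': 1, 'z': 2}
i=3, x='x': counts = {'x': 3, 'y': 1, 'z': 2}
i=4, x='y': counts = {'x': 3, 'y': 5, 'z': 2}
i=5, x='y': counts = {'x': 3, 'y': 10, 'z': 2}
i=6, x='x': counts = {'x': 9, 'y': 10, 'z': 2}
i=7, x='x': counts = {'x': 16, 'y': 10, 'z': 2}
i=8, x='x': counts = {'x': 24, 'y': 10, 'z': 2}
i=9, x='x': counts = {'x': 33, 'y': 10, 'z': 2}

{'x': 33, 'y': 10, 'z': 2}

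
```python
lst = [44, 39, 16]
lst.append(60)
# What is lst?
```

[44, 39, 16, 60]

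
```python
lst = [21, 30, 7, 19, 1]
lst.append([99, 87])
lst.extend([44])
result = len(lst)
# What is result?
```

After line 1: lst = [21, 30, 7, 19, 1]
After line 2 (append adds [99, 87] as single element): lst = [21, 30, 7, 19, 1, [99, 87]]
After line 3 (extend unpacks [44], adds 44): lst = [21, 30, 7, 19, 1, [99, 87], 44]
After line 4: result = len(lst) = 7

7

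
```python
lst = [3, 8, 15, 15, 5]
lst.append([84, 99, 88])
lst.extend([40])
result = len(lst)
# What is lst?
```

After line 1: lst = [3, 8, 15, 15, 5]
After line 2 (append adds [84, 99, 88] as single element): lst = [3, 8, 15, 15, 5, [84, 99, 88]]
After line 3 (extend unpacks [40], adds 40): lst = [3, 8, 15, 15, 5, [84, 99, 88], 40]
After line 4: result = len(lst) = 7

[3, 8, 15, 15, 5, [84, 99, 88], 40]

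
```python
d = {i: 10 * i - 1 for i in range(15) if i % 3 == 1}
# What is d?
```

{1: 9, 4: 39, 7: 69, 10: 99, 13: 129}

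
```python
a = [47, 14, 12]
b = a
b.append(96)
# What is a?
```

After line 1: a = [47, 14, 12]
After line 2 (b = a is an alias, same object): a = [47, 14, 12], b = [47, 14, 12]
After line 3 (b.append mutates the shared list): a = [47, 14, 12, 96], b = [47, 14, 12, 96]

[47, 14, 12, 96]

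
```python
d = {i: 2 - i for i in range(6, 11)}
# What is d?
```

{6: -4, 7: -5, 8: -6, 9: -7, 10: -8}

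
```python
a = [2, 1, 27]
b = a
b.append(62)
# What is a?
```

After line 1: a = [2, 1, 27]
After line 2 (b = a is an alias, same object): a = [2, 1, 27], b = [2, 1, 27]
After line 3 (b.append mutates the shared list): a = [2, 1, 27, 62], b = [2, 1, 27, 62]

[2, 1, 27, 62]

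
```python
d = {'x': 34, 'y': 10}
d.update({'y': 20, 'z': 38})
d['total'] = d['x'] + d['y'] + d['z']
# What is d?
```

After line 1: d = {'x': 34, 'y': 10}
After line 2 (y overwritten, z added): d = {'x': 34, 'y': 20, 'z': 38}
After line 3 (total = 34 + 20 + 38 = 92): d = {'x': 34, 'y': 20, 'z': 38, 'total': 92}

{'x': 34, 'y': 20, 'z': 38, 'total': 92}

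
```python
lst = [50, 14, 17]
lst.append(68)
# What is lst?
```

[50, 14, 17, 68]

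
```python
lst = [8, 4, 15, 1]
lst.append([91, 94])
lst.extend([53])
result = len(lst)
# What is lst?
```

After line 1: lst = [8, 4, 15, 1]
After line 2 (append adds [91, 94] as single element): lst = [8, 4, 15, 1, [91, 94]]
After line 3 (extend unpacks [53], adds 53): lst = [8, 4, 15, 1, [91, 94], 53]
After line 4: result = len(lst) = 6

[8, 4, 15, 1, [91, 94], 53]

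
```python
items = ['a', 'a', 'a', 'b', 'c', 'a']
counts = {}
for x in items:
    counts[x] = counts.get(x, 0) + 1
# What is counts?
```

Initial: counts = {}, items = ['a', 'a', 'a', 'b', 'c', 'a']
See 'a': counts = {'a': 1}
See 'a': counts = {'a': 2}
See 'a': counts = {'a': 3}
See 'b': counts = {'a': 3, 'b': 1}
See 'c': counts = {'a': 3, 'b': 1, 'c': 1}
See 'a': counts = {'a': 4, 'b': 1, 'c': 1}

{'a': 4, 'b': 1, 'c': 1}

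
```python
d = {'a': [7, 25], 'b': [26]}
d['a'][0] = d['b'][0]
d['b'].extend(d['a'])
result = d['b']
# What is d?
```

After line 1: d = {'a': [7, 25], 'b': [26]}
After line 2 (a[0] = b[0] = 26): d = {'a': [26, 25], 'b': [26]}
After line 3 (b.extend(a) appends [26, 25]): d = {'a': [26, 25], 'b': [26, 26, 25]}
After line 4: result = d['b'] = [26, 26, 25]

{'a': [26, 25], 'b': [26, 26, 25]}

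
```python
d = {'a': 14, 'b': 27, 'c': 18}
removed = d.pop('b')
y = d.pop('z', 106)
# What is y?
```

After line 1: d = {'a': 14, 'b': 27, 'c': 18}
After line 2 (pop 'b' returns 27): d = {'a': 14, 'c': 18}, removed = 27
After line 3 (pop 'z' missing, returns default 106): d = {'a': 14, 'c': 18}, y = 106

106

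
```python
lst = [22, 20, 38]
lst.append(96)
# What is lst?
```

[22, 20, 38, 96]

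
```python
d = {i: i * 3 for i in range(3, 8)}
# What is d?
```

{3: 9, 4: 12, 5: 15, 6: 18, 7: 21}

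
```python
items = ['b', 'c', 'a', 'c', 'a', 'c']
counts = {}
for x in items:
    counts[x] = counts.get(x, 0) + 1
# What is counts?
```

Initial: counts = {}, items = ['b', 'c', 'a', 'c', 'a', 'c']
See 'b': counts = {'b': 1}
See 'c': counts = {'b': 1, 'c': 1}
See 'a': counts = {'b': 1, 'c': 1, 'a': 1}
See 'c': counts = {'b': 1, 'c': 2, 'a': 1}
See 'a': counts = {'b': 1, 'c': 2, 'a': 2}
See 'c': counts = {'b': 1, 'c': 3, 'a': 2}

{'b': 1, 'c': 3, 'a': 2}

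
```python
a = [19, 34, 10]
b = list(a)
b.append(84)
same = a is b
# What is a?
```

After line 1: a = [19, 34, 10]
After line 2 (b = list(a) is a shallow copy, new object): a = [19, 34, 10], b = [19, 34, 10]
After line 3 (append only mutates b): a = [19, 34, 10], b = [19, 34, 10, 84]
After line 4 (same = a is b; different objects -> False): same = False

[19, 34, 10]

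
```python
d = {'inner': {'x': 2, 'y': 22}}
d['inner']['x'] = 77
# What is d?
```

After line 1: d = {'inner': {'x': 2, 'y': 22}}
After line 2 (inner x overwritten): d = {'inner': {'x': 77, 'y': 22}}

{'inner': {'x': 77, 'y': 22}}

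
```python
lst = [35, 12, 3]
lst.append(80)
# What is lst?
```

[35, 12, 3, 80]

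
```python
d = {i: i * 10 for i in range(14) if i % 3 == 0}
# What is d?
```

{0: 0, 3: 30, 6: 60, 9: 90, 12: 120}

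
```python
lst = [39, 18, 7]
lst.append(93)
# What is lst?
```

[39, 18, 7, 93]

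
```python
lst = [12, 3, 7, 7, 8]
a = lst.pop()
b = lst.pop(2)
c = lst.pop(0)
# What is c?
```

After line 1: lst = [12, 3, 7, 7, 8]
After line 2 (pop() -> a = 8): lst = [12, 3, 7, 7]
After line 3 (pop(2) -> b = 7): lst = [12, 3, 7]
After line 4 (pop(0) -> c = 12): lst = [3, 7]

12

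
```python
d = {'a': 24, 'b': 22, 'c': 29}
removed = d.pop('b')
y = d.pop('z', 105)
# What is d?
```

After line 1: d = {'a': 24, 'b': 22, 'c': 29}
After line 2 (pop 'b' returns 22): d = {'a': 24, 'c': 29}, removed = 22
After line 3 (pop 'z' missing, returns default 105): d = {'a': 24, 'c': 29}, y = 105

{'a': 24, 'c': 29}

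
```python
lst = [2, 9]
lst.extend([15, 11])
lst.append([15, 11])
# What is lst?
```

After line 1: lst = [2, 9]
After line 2 (extend unpacks [15, 11]): lst = [2, 9, 15, 11]
After line 3 (append adds [15, 11] as single element): lst = [2, 9, 15, 11, [15, 11]]

[2, 9, 15, 11, [15, 11]]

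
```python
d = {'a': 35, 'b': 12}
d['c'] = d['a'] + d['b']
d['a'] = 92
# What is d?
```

After line 1: d = {'a': 35, 'b': 12}
After line 2 (d['c'] = 35 + 12): d = {'a': 35, 'b': 12, 'c': 47}
After line 3: d = {'a': 92, 'b': 12, 'c': 47}

{'a': 92, 'b': 12, 'c': 47}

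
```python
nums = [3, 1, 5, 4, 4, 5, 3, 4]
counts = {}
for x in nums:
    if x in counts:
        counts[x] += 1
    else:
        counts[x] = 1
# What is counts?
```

Initial: counts = {}, nums = [3, 1, 5, 4, 4, 5, 3, 4]
See 3: counts = {3: 1}
See 1: counts = {3: 1, 1: 1}
See 5: counts = {3: 1, 1: 1, 5: 1}
See 4: counts = {3: 1, 1: 1, 5: 1, 4: 1}
See 4: counts = {3: 1, 1: 1, 5: 1, 4: 2}
See 5: counts = {3: 1, 1: 1, 5: 2, 4: 2}
See 3: counts = {3: 2, 1: 1, 5: 2, 4: 2}
See 4: counts = {3: 2, 1: 1, 5: 2, 4: 3}

{3: 2, 1: 1, 5: 2, 4: 3}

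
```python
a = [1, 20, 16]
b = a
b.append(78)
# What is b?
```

After line 1: a = [1, 20, 16]
After line 2 (b = a is an alias, same object): a = [1, 20, 16], b = [1, 20, 16]
After line 3 (b.append mutates the shared list): a = [1, 20, 16, 78], b = [1, 20, 16, 78]

[1, 20, 16, 78]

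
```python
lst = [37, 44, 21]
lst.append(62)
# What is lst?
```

[37, 44, 21, 62]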